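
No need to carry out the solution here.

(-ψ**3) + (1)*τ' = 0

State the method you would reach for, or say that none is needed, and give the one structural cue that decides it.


Technique: no special technique — solved for the derivative, no τ appears — this is antidifferentiation in ψ wearing ODE clothing.


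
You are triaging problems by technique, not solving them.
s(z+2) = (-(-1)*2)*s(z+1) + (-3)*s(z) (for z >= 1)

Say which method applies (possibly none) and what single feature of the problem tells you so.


Diagnosis: the characteristic-root method — because shifting z leaves the equation's coefficients unchanged, exponential trials reduce it to algebra.


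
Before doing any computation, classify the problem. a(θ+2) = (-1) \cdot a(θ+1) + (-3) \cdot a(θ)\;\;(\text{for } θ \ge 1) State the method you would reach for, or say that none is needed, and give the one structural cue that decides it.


Method: the characteristic-root method — shift-invariance with fixed coefficients calls for exponential trials; the characteristic polynomial finds every r^θ.


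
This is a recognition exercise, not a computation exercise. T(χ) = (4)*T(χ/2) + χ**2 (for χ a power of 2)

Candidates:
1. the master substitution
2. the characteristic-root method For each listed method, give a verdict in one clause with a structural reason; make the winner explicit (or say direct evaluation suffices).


Best approach: the master substitution — the index is divided (χ/2), not shifted — substitute χ = 2^m to straighten it into a shift recurrence.
- the master substitution: yes, a natural case for it.
- the characteristic-root method: the recursion divides its index rather than shifting it — outside the constant-shift family the root method covers.


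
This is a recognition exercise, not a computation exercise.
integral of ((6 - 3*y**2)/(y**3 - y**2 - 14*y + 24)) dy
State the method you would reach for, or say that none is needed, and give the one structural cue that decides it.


Technique: partial fractions — the bottom factors while the top stays lower-degree — split into simple fractions and integrate piece by piece.


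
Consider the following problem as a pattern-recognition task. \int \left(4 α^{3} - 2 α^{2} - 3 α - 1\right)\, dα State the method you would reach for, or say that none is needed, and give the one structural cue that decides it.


Method: no special technique — the integrand is a sum of constant multiples of powers of α — integrate term by term.


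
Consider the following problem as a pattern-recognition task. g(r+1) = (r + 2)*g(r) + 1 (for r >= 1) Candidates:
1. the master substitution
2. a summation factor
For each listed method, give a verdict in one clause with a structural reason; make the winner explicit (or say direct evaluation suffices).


Technique: a summation factor — an index-dependent multiplier r + 2 rules out characteristic roots; a summation factor converts it to a pure difference.
- the master substitution — with no divided-index recursive call, reindexing by powers of a base buys nothing.
- a summation factor: applies; the problem has the shape this method handles.


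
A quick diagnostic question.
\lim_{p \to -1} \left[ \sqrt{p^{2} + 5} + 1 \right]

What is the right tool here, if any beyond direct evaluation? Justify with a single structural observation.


Technique: no special technique — no denominator vanishes and nothing blows up at -1: direct substitution is the whole computation.


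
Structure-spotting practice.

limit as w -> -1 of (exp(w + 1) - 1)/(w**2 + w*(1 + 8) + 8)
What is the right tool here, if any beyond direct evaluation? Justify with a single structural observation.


Best approach: l'Hôpital's rule (0/0) — plug in -1: top and bottom both hit zero, so differentiate each and retry. One could equally expand both pieces locally and compare leading terms; the rule does that in one stroke.


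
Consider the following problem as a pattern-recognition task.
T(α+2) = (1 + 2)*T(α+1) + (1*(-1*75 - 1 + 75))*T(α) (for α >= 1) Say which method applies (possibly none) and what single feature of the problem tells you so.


Best approach: the characteristic-root method — because shifting α leaves the equation's coefficients unchanged, exponential trials reduce it to algebra.


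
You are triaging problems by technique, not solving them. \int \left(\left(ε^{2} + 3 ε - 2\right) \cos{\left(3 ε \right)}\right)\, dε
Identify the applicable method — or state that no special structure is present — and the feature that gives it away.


Diagnosis: integration by parts — differentiate ε^{2} + 3 ε - 2, integrate \cos{\left(3 ε \right)}: each pass lowers the polynomial degree, so parts terminates.


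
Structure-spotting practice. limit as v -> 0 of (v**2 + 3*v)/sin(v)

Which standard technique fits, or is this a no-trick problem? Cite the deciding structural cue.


Best approach: l'Hôpital's rule (0/0) — both numerator and denominator vanish at 0: the genuine 0/0 indeterminate that l'Hôpital exists for. Expanding numerator and denominator to first order gives the same value — the rule automates exactly that.


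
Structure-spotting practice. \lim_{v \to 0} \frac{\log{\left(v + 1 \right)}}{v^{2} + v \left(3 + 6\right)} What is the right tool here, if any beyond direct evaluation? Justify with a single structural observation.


Method: l'Hôpital's rule (0/0) — numerator and denominator both vanish at 0 — a genuine 0/0 form, which is exactly when l'Hôpital applies. One could equally expand both pieces locally and compare leading terms; the rule does that in one stroke.


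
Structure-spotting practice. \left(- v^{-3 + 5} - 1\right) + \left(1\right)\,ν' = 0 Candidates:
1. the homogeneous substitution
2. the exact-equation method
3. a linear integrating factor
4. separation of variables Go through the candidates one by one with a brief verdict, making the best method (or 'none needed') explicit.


Method: no special technique — solved for the derivative, no ν appears — this is antidifferentiation in v wearing ODE clothing.
- the homogeneous substitution: rescaling both variables together changes the slope, so no ratio substitution collapses it.
- the exact-equation method — the unknown never enters the equation — exactness holds emptily, with nothing for the method to add.
- a linear integrating factor — the linear template holds only trivially here (the unknown is absent, so the coefficient is zero) — the method is not the natural label.
- separation of variables: any separation here is vacuous (nothing depends on the unknown); direct integration is the honest label.


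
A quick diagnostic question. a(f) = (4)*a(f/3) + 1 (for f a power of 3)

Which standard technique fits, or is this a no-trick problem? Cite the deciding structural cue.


Method: the master substitution — the index is divided (f/3), not shifted — substitute f = 3^m to straighten it into a shift recurrence.


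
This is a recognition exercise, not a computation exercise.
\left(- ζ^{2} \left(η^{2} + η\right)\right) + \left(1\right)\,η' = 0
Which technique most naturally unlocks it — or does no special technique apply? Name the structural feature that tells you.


Method: separation of variables — all dependence on the two variables factors apart, the defining separable shape. A Bernoulli rewrite would carry it as the equation stands — separating the variables needs no rearrangement either.


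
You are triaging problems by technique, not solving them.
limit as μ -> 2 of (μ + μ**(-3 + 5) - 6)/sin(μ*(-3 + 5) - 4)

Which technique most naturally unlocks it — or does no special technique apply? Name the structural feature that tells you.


Diagnosis: l'Hôpital's rule (0/0) — the 0/0 form at 2 is the signature situation for l'Hôpital's rule. Expanding numerator and denominator to first order gives the same value — the rule automates exactly that.


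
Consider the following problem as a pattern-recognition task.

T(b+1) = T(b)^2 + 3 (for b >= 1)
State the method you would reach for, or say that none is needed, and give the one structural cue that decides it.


Technique: no special technique — once the recursion is nonlinear, characteristic roots, master substitutions, and summation factors are all off the table.


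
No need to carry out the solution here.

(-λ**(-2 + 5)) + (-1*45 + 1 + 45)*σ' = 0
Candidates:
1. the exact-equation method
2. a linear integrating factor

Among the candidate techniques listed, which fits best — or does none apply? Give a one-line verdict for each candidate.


Diagnosis: no special technique — the slope is a function of λ alone, so integrate both sides directly.
- the exact-equation method: no dependence on the unknown anywhere: exactness is a label without content here.
- a linear integrating factor — with the unknown absent the integrating factor is a formality; direct integration is the working structure.


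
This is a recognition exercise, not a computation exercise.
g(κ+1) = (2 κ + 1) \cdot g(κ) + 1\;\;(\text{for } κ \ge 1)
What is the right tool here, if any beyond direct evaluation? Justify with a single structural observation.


Technique: a summation factor — because the multiplier 2 κ + 1 is index-dependent, divide through by its running product and sum the resulting differences.


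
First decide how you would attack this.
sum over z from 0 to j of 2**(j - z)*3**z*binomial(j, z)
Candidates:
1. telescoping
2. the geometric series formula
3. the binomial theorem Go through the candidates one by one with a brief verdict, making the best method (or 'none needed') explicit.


Method: the binomial theorem — the summand is term z of a binomial expansion in 3 and 2; the whole sum is a single power.
- telescoping: the summand is not presented as a shifted difference — a telescoping rewrite may exist, but the displayed structure does not offer one.
- the geometric series formula — no single multiplier carries one term to the next throughout the sum.
- the binomial theorem — yes, a natural case for it.


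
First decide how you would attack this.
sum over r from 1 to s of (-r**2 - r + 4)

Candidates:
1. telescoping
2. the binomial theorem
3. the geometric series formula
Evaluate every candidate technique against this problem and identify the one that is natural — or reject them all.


Diagnosis: no special technique — the summand is a plain polynomial in r (expanding first if it arrives factored); standard power-sum formulas evaluate it term by term.
- telescoping — the summand is not presented as a shifted difference — a telescoping rewrite may exist, but the displayed structure does not offer one.
- the binomial theorem: no binomial coefficients pair up with complementary powers here.
- the geometric series formula — the ratio of consecutive terms depends on the index.


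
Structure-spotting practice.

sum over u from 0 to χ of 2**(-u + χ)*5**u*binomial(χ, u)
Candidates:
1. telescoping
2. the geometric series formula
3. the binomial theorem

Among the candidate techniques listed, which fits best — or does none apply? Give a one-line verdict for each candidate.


Method: the binomial theorem — the summand is term u of a binomial expansion in 5 and 2; the whole sum is a single power.
- telescoping — neither a shifted-difference shape nor integer-spaced poles are present.
- the geometric series formula — there is no constant term-to-term ratio.
- the binomial theorem: applicable, and directly so.


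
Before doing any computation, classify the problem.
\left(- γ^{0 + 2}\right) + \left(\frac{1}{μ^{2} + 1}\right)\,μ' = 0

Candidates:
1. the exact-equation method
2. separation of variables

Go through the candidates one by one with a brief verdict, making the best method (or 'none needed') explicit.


Method: separation of variables — all dependence on the two variables factors apart, the defining separable shape.
- the exact-equation method — with no real cross-dependence between the variables, the exact-equation machinery is a detour rather than the natural reading.
- separation of variables: applies; the problem has the shape this method handles.


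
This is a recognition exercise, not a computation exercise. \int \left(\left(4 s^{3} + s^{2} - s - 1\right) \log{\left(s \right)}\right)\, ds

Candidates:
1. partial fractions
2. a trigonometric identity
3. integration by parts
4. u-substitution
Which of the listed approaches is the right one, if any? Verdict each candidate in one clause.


Best approach: integration by parts — choose u = \log{\left(s \right)}: one derivative turns the logarithm algebraic, and the remaining factor 4 s^{3} + s^{2} - s - 1 integrates term by term under the power rule.
- partial fractions — the expression is not a ratio of polynomials that decomposes further.
- a trigonometric identity: there is no trigonometric structure at all — the integrand carries no sine or cosine to rewrite.
- integration by parts — yes — fits the structure here.
- u-substitution — no subexpression of the integrand serves as a whole-integral substitution inner — individual terms may offer their own, but none carries its derivative as a factor of the full integrand; a working change of variable would have to be constructed from outside the expression.


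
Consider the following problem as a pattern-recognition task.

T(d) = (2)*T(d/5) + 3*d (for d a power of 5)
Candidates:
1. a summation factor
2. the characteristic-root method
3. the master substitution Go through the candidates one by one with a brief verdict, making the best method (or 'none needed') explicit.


Diagnosis: the master substitution — divide-the-index recursion (d/5 inside the call) straightens out once the index is rewritten as 5^m.
- a summation factor: a divided-index call is outside the fixed-shift first-order family a summation factor normalizes.
- the characteristic-root method: the recursion divides its index rather than shifting it — outside the constant-shift family the root method covers.
- the master substitution: applies; the problem has the shape this method handles.


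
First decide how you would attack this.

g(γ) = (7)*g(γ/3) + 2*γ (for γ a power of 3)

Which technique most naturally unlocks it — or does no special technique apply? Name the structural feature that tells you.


Best approach: the master substitution — the argument shrinks by the factor 3, so measure the index on a logarithmic scale and the recursion becomes a shift.


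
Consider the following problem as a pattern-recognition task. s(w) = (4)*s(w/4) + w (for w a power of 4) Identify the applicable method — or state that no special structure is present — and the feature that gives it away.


Verdict: the master substitution — index division is the fingerprint: w/4 in the recursive call means substitute w = 4^m.


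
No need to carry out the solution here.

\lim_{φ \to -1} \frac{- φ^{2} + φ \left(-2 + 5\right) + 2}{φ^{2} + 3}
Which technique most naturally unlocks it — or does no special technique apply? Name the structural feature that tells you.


Technique: no special technique — no vanishing denominator and no indeterminate clash at the point — evaluation is immediate.


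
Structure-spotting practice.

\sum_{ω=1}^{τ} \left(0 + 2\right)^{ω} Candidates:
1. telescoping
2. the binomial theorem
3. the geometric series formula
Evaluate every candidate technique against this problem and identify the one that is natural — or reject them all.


Best approach: the geometric series formula — the ratio of consecutive terms is the constant 2, independent of the index — a geometric sum.
- telescoping — the summand is not presented as a shifted difference — a telescoping rewrite may exist, but the displayed structure does not offer one.
- the binomial theorem: the terms do not reassemble into a binomial power.
- the geometric series formula: yes — fits the structure here.


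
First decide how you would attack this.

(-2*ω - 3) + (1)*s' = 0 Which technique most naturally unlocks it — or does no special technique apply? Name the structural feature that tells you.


Technique: no special technique — with s absent the equation is not coupled at all: direct integration in ω.


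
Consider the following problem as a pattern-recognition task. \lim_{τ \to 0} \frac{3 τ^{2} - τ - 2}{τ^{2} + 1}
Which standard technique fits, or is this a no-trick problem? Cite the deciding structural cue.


Diagnosis: no special technique — the expression is continuous at 0 — substitute and evaluate; no indeterminate form appears.


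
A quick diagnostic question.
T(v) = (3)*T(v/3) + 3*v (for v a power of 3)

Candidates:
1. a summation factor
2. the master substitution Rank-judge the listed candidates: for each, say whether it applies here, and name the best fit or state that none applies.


Verdict: the master substitution — the argument shrinks by the factor 3, so measure the index on a logarithmic scale and the recursion becomes a shift.
- a summation factor: a divided-index call is outside the fixed-shift first-order family a summation factor normalizes.
- the master substitution: applies; the problem has the shape this method handles.


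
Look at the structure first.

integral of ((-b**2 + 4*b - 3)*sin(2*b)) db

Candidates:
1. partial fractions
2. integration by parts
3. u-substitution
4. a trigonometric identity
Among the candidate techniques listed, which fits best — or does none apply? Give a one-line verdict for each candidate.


Verdict: integration by parts — -b**2 + 4*b - 3 dies after finitely many derivatives while sin(2*b) cycles under integration — the tabular/parts setup.
- partial fractions — there is no rational-function structure to decompose.
- integration by parts — yes, a natural case for it.
- u-substitution: no subexpression of the integrand pairs with its own derivative as a factor — individual terms may offer their own substitutions, but any change of variable covering the whole integral would have to be constructed from outside the expression.
- a trigonometric identity — neither the even-power reduction nor the product-to-sum identity applies to this structure.


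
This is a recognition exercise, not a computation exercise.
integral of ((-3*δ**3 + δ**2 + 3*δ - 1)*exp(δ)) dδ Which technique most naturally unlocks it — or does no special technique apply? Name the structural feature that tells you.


Verdict: integration by parts — a polynomial factor -3*δ**3 + δ**2 + 3*δ - 1 multiplies exp(δ); differentiating -3*δ**3 + δ**2 + 3*δ - 1 lowers its degree while exp(δ) integrates cleanly, so parts wins.


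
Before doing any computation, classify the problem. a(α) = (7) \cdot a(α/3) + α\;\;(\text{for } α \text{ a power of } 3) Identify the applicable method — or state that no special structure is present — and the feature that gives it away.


Method: the master substitution — the argument contracts 3-fold per step: reindex α exponentially and solve the linear recurrence in the new index.


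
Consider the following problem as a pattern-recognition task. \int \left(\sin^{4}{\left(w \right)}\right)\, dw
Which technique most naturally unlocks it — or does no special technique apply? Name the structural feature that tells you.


Method: a trigonometric identity — \sin^{4}{\left(w \right)} carries an even exponent — trade it for double-angle cosines before integrating.


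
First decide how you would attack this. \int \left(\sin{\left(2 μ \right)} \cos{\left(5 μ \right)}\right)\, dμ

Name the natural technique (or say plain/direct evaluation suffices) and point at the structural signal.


Technique: a trigonometric identity — apply product-to-sum to \sin{\left(2 μ \right)} \cos{\left(5 μ \right)}: two clean single-angle terms replace one awkward product.


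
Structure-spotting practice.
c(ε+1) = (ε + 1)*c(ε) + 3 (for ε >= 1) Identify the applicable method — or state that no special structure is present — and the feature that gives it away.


Technique: a summation factor — rescale the sequence by the product of the weights ε + 1 so far — the recurrence collapses to a plain running sum.


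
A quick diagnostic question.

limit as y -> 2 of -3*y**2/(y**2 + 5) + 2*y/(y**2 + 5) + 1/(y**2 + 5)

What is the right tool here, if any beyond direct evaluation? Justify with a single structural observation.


Technique: no special technique — the function is continuous at 2; evaluation is itself the limit, no machinery required.


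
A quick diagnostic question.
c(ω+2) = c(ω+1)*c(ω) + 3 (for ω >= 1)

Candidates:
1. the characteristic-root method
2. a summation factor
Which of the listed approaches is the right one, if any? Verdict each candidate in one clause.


Method: no special technique — the new term depends nonlinearly on the old ones, which disqualifies every superposition-based technique.
- the characteristic-root method: nonlinearity rules out exponential-mode superposition from the start.
- a summation factor — no summation factor applies — the rule is not linear in the sequence values.


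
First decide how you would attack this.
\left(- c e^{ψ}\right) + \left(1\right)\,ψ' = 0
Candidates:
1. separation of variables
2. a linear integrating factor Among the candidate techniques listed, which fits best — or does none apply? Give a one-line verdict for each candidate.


Method: separation of variables — the slope splits multiplicatively: c carrying all c-dependence times e^{ψ} carrying all ψ-dependence — separate and integrate.
- separation of variables: yes, a natural case for it.
- a linear integrating factor — a nonlinear term in the unknown puts this outside the integrating-factor template.


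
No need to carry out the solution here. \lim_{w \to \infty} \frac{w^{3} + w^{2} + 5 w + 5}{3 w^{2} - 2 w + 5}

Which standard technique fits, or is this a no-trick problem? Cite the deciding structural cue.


Diagnosis: dominant-term comparison — at large w only the top-degree terms survive; compare the leading terms and the limit falls out. l'Hôpital's at-infinity variant applies to the expression viewed as a single quotient; the leading-term comparison is the direct route.


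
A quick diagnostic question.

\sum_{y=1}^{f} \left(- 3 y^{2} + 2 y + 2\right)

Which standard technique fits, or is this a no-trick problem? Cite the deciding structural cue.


Diagnosis: no special technique — nothing telescopes and nothing is geometric; polynomial terms in y sum term by term.


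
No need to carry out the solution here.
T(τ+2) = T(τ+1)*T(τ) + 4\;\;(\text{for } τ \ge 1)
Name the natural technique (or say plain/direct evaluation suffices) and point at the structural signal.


Best approach: no special technique — the unknown sequence enters the update nonlinearly, so no linear method fits the recurrence as written — direct iteration remains.


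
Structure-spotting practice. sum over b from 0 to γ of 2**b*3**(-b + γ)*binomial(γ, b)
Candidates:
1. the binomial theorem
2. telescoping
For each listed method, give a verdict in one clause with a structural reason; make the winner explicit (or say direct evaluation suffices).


Best approach: the binomial theorem — binomial(γ, b) weighting matched powers of 2 and 3 is the expanded form of (2 + 3)^γ — fold it back up.
- the binomial theorem: yes — fits the structure here.
- telescoping — the terms as presented offer no neighboring cancellation — a telescoping rewrite may exist, but the displayed structure does not hand one over.


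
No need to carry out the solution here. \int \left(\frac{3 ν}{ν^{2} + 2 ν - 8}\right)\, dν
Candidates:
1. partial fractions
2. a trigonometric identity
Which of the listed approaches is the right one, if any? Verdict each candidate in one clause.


Technique: partial fractions — the integrand is a proper rational function and its denominator ν^{2} + 2 ν - 8 factors into distinct pieces, so it splits into simple fractions.
- partial fractions — a fit — the right tool for this form.
- a trigonometric identity: with no trigonometric functions present, identity rewriting has no target.


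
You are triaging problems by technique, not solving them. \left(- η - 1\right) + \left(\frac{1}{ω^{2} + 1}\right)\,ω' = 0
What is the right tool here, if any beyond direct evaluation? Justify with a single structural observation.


Method: separation of variables — all dependence on the two variables factors apart, the defining separable shape. The cross-partial test also passes here (vacuously, each side single-variable); the potential-function route would work, separation is simply more immediate.


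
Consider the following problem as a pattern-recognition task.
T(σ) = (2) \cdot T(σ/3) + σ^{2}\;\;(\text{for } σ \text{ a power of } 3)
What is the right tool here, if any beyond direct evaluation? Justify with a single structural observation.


Best approach: the master substitution — the argument contracts 3-fold per step: reindex σ exponentially and solve the linear recurrence in the new index.


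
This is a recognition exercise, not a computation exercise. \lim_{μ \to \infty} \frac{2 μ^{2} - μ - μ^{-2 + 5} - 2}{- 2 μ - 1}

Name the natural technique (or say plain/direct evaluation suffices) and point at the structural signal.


Technique: dominant-term comparison — as μ grows, only the highest-degree terms matter — compare leading terms and read the limit off. l'Hôpital's at-infinity variant applies to the expression viewed as a single quotient; the leading-term comparison is the direct route.


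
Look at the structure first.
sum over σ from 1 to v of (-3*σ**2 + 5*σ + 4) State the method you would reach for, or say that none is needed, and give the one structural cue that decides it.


Technique: no special technique — the sum is polynomial through and through; closed forms for each power of σ finish it directly.


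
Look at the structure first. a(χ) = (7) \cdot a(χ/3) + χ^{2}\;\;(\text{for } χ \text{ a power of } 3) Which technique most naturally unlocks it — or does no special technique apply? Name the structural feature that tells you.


Diagnosis: the master substitution — treat m = log base 3 of χ as the new clock: one recursion step advances m by one while χ scales by 3.


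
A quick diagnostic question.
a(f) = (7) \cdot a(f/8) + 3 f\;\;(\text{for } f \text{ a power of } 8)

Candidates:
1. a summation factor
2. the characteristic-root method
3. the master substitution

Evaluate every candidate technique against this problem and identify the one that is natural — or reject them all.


Technique: the master substitution — the argument shrinks by the factor 8, so measure the index on a logarithmic scale and the recursion becomes a shift.
- a summation factor: the recursion divides its index rather than shifting it — there is no previous-term chain for a summation factor to telescope.
- the characteristic-root method — the recursion divides its index rather than shifting it — outside the constant-shift family the root method covers.
- the master substitution — applies; the problem has the shape this method handles.


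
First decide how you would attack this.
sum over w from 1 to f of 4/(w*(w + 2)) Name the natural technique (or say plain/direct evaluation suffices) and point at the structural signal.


Diagnosis: telescoping — rewrite 4/(w*(w + 2)) as simple fractions and successive terms eat each other — only the edges survive.


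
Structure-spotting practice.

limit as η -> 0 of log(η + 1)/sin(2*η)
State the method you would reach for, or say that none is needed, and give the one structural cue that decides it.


Diagnosis: l'Hôpital's rule (0/0) — the 0/0 form at 0 is the signature situation for l'Hôpital's rule. One could equally expand both pieces locally and compare leading terms; the rule does that in one stroke.


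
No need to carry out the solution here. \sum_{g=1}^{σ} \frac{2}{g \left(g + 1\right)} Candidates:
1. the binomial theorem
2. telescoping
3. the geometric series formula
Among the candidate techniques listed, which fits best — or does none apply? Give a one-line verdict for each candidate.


Diagnosis: telescoping — split \frac{2}{g \left(g + 1\right)} by partial fractions and the pieces are one function at shifted arguments — interior terms cancel.
- the binomial theorem — the terms lack the binomial-coefficient-weighted complementary-power pattern of an expansion.
- telescoping — yes — fits the structure here.
- the geometric series formula: the term-to-term ratio drifts with the index — the one thing the geometric formula cannot absorb.


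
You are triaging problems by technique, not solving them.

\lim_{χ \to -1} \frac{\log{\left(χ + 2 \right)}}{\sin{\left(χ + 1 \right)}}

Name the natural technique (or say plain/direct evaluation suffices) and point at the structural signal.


Technique: l'Hôpital's rule (0/0) — the 0/0 form at -1 is the signature situation for l'Hôpital's rule. One could equally expand both pieces locally and compare leading terms; the rule does that in one stroke.


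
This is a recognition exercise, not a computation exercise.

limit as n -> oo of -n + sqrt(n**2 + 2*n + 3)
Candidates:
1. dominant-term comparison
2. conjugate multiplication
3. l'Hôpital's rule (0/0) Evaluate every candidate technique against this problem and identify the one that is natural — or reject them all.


Diagnosis: conjugate multiplication — sqrt(n**2 + 2*n + 3) and n both blow up, but their difference is tame once the conjugate rationalizes it.
- dominant-term comparison: no dominant power emerges to decide the limit by degree comparison.
- conjugate multiplication — applies; the problem has the shape this method handles.
- l'Hôpital's rule (0/0) — substitution produces ∞ − ∞ rather than a vanishing quotient; the rule needs a 0/0 ratio to act on.


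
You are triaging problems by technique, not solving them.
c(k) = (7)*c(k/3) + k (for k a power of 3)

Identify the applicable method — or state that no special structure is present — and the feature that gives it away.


Technique: the master substitution — index division is the fingerprint: k/3 in the recursive call means substitute k = 3^m.


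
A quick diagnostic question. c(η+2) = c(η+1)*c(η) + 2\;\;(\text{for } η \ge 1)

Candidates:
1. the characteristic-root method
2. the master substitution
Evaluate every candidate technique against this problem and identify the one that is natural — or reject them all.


Method: no special technique — the map from one term to the next is curved, not linear, so linear closed-form machinery does not attach.
- the characteristic-root method — the recursion is nonlinear in the sequence values, so no linear-modes ansatz applies.
- the master substitution — with no divided-index recursive call, reindexing by powers of a base buys nothing.


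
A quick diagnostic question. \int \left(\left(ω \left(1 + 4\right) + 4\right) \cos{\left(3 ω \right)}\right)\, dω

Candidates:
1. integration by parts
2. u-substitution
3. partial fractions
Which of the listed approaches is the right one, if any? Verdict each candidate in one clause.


Technique: integration by parts — a polynomial factor (ω \left(1 + 4\right) + 4) multiplies \cos{\left(3 ω \right)}; differentiating (ω \left(1 + 4\right) + 4) lowers its degree while \cos{\left(3 ω \right)} integrates cleanly, so parts wins.
- integration by parts — yes, a natural case for it.
- u-substitution: no subexpression of the integrand pairs with its own derivative as a factor — individual terms may offer their own substitutions, but any change of variable covering the whole integral would have to be constructed from outside the expression.
- partial fractions: the expression is not a ratio of polynomials that decomposes further.


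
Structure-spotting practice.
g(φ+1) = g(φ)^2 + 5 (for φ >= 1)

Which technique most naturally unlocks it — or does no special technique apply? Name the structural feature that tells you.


Best approach: no special technique — the map from one term to the next is curved, not linear, so linear closed-form machinery does not attach.


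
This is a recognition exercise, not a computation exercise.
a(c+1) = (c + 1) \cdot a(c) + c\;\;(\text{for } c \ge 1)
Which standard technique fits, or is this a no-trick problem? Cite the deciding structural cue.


Technique: a summation factor — first-order, linear, moving coefficient c + 1: the discrete analogue of an integrating factor handles it.


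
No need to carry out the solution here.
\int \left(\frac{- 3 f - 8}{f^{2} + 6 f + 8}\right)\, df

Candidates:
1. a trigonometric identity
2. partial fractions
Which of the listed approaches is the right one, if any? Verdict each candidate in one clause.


Technique: partial fractions — with f^{2} + 6 f + 8 factorable and the degree on top strictly smaller, simple-fraction decomposition is immediate.
- a trigonometric identity — there is no trigonometric structure at all — the integrand carries no sine or cosine to rewrite.
- partial fractions: a fit — the right tool for this form.


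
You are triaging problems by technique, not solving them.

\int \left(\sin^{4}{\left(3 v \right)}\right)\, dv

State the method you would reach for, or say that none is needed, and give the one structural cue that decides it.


Technique: a trigonometric identity — \sin^{4}{\left(3 v \right)} is the textbook power-reduction case — identities first, antiderivatives second.


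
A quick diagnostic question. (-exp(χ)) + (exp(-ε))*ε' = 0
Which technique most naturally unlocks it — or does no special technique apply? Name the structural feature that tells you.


Technique: separation of variables — solved for the derivative, the right side splits multiplicatively into a function of each variable alone — divide and integrate each side. An exactness check succeeds on this form as well — separation and the potential function arrive at the same answer, separation more directly.


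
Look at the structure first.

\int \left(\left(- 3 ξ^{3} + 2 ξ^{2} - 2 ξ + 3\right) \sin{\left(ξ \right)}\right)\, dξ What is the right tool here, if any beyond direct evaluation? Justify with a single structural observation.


Method: integration by parts — - 3 ξ^{3} + 2 ξ^{2} - 2 ξ + 3 dies after finitely many derivatives while \sin{\left(ξ \right)} cycles under integration — the tabular/parts setup.


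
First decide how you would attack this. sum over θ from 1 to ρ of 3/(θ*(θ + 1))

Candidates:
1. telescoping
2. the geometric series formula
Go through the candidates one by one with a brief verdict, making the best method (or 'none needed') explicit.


Verdict: telescoping — integer-spaced poles in 3/(θ*(θ + 1)) are the telescoping signature in disguise.
- telescoping: applies; the problem has the shape this method handles.
- the geometric series formula: dividing successive terms gives an index-dependent quantity, not a constant.


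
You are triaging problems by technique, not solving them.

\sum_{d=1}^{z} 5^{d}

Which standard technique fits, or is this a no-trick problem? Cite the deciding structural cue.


Method: the geometric series formula — term-over-term division gives 5 every time — index-free ratio, geometric sum formula applies.


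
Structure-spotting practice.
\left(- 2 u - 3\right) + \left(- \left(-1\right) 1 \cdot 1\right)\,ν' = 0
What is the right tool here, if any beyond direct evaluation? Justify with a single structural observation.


Verdict: no special technique — the slope is a pure function of u; integrate both sides and be done.


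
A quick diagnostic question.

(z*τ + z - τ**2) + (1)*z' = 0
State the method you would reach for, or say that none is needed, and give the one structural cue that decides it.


Best approach: a linear integrating factor — linear in the unknown with genuine forcing: multiply through by the exponential of the integrated coefficient and the left side closes into one derivative.


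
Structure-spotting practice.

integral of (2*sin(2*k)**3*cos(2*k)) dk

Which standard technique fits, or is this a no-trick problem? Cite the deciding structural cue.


Technique: u-substitution — collected, the integrand has one factor that is, up to a constant, the derivative of an inner expression the rest depends on — substitute for that inner expression.


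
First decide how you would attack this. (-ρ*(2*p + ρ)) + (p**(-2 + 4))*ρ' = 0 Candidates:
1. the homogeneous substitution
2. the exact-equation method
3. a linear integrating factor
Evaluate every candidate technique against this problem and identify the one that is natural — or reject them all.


Verdict: the homogeneous substitution — the slope's numerator and denominator have matching total degree, so it depends only on ρ/p and the ratio substitution collapses it. Rearranged, this also fits the Bernoulli template directly; the homogeneous substitution reads the structure without the rearrangement.
- the homogeneous substitution — a fit — the right tool for this form.
- the exact-equation method: the mixed partial derivatives differ, so the left side is not a total differential.
- a linear integrating factor: a nonlinear term in the unknown puts this outside the integrating-factor template.


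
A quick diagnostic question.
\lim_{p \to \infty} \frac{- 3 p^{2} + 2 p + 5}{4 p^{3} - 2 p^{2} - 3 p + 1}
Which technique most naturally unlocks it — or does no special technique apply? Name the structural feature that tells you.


Diagnosis: dominant-term comparison — divide by the highest power of p present: lower-order terms vanish and the dominant ratio remains. Viewed as a single quotient this is an ∞/∞ form — an at-infinity application of l'Hôpital's rule would also resolve it; comparing leading growth reads the answer without differentiating.


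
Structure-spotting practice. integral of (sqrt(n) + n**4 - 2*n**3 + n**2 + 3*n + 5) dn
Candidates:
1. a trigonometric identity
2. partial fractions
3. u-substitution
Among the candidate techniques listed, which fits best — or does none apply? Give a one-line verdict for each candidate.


Method: no special technique — a term-by-term power-rule job in n; no substitution or rearrangement earns its keep here.
- a trigonometric identity — no sine or cosine appears, so there is nothing for a trigonometric identity to act on.
- partial fractions — the expression is not a ratio of polynomials that decomposes further.
- u-substitution — no subexpression of the integrand serves as a whole-integral substitution inner — individual terms may offer their own, but none carries its derivative as a factor of the full integrand; a working change of variable would have to be constructed from outside the expression.


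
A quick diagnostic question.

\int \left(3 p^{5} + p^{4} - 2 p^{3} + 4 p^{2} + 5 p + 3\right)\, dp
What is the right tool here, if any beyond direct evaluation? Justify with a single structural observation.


Diagnosis: no special technique — nothing composite, nothing rational, nothing trigonometric — each constant-multiple power of p integrates by the power rule alone.


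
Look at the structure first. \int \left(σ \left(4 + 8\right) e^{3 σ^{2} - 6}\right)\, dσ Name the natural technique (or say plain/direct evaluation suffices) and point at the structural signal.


Technique: u-substitution — collected, the integrand has one factor that is, up to a constant, the derivative of an inner expression the rest depends on — substitute for that inner expression.


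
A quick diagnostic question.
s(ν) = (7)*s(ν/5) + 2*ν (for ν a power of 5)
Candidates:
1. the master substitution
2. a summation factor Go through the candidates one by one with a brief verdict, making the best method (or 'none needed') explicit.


Diagnosis: the master substitution — treat m = log base 5 of ν as the new clock: one recursion step advances m by one while ν scales by 5.
- the master substitution: yes, a natural case for it.
- a summation factor — a divided-index call is outside the fixed-shift first-order family a summation factor normalizes.
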